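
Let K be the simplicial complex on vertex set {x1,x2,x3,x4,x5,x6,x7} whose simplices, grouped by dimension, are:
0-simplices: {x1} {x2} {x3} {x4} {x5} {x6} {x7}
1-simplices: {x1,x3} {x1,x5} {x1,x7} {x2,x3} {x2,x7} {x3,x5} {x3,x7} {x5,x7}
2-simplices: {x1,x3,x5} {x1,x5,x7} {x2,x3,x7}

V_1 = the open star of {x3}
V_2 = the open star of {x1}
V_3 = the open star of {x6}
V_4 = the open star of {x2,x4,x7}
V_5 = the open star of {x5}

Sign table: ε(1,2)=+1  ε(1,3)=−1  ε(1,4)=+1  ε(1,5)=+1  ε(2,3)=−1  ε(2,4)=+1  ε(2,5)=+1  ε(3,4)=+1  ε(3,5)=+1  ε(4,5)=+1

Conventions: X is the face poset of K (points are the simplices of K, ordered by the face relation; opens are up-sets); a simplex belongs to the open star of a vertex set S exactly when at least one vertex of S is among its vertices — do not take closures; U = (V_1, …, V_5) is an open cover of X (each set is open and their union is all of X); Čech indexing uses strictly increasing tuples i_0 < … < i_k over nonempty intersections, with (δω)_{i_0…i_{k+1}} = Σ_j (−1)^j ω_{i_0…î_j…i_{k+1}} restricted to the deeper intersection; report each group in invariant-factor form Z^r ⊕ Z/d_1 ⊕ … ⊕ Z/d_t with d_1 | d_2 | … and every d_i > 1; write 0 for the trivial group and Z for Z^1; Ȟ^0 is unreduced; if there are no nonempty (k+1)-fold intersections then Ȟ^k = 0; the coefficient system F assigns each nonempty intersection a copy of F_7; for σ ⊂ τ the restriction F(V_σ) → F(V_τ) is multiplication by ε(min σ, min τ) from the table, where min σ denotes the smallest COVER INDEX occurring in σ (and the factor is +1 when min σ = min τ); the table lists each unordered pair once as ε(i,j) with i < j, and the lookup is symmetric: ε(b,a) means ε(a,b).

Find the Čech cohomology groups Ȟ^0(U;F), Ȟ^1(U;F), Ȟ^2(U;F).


intersection data:
  V1={{x3},{x1,x3},{x2,x3},{x3,x5},{x3,x7},{x1,x3,x5},{x2,x3,x7}} V2={{x1},{x1,x3},{x1,x5},{x1,x7},{x1,x3,x5},{x1,x5,x7}} V3={{x6}} V4={{x2},{x4},{x7},{x1,x7},{x2,x3},{x2,x7},{x3,x7},{x5,x7},{x1,x5,x7},{x2,x3,x7}} V5={{x5},{x1,x5},{x3,x5},{x5,x7},{x1,x3,x5},{x1,x5,x7}}
  V12={{x1,x3},{x1,x3,x5}} V14={{x2,x3},{x3,x7},{x2,x3,x7}} V15={{x3,x5},{x1,x3,x5}} V24={{x1,x7},{x1,x5,x7}} V25={{x1,x5},{x1,x3,x5},{x1,x5,x7}} V45={{x5,x7},{x1,x5,x7}}
  V125={{x1,x3,x5}} V245={{x1,x5,x7}}
C dims 5,6,2; δ0: rk_F7 3; δ1: rk_F7 2
Ȟ^0 = (5 − 3) − 0 = 2, so Ȟ^0 ≅ Z/7 ⊕ Z/7
Ȟ^1 = (6 − 2) − 3 = 1, so Ȟ^1 ≅ Z/7
Ȟ^2 = (2 − 0) − 2 = 0, so Ȟ^2 ≅ 0

Ȟ^0(U;F) ≅ Z/7 ⊕ Z/7; Ȟ^1(U;F) ≅ Z/7; Ȟ^2(U;F) ≅ 0


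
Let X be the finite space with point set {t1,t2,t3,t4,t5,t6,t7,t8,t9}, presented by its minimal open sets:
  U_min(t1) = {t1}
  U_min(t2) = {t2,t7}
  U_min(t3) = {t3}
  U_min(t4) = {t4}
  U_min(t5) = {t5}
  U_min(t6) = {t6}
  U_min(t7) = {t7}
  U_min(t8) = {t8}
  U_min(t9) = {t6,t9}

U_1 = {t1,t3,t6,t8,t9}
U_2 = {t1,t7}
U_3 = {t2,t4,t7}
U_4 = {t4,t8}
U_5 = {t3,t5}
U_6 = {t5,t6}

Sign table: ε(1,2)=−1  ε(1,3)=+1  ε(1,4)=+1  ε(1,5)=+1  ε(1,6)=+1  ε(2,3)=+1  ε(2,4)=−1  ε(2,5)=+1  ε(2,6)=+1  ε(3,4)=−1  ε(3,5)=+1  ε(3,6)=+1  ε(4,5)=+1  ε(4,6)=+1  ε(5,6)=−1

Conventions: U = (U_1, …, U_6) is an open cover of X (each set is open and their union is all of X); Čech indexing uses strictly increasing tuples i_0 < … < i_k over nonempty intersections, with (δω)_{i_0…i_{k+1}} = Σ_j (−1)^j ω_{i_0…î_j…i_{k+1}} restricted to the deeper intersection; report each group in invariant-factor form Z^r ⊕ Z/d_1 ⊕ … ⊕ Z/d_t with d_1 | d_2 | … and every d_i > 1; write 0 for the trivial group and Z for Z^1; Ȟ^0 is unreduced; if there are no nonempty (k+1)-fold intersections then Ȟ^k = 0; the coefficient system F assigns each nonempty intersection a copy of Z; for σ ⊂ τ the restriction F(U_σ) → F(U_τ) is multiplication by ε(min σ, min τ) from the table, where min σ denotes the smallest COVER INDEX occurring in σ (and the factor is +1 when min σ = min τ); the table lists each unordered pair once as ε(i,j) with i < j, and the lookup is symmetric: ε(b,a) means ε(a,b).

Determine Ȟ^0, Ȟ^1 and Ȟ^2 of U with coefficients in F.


nonempty overlaps:
  U12={t1} U14={t8} U15={t3} U16={t6} U23={t7} U34={t4} U56={t5}
C dims 6,7; δ0: rk 6, SNF 1^5·2
degree 0: 6−6−0 = 0 → Ȟ^0 ≅ 0
degree 1: 7−0−6 = 1 plus torsion [2] → Ȟ^1 ≅ Z ⊕ Z/2
degree 2: 0−0−0 = 0 → Ȟ^2 ≅ 0

Ȟ^0 = 0, Ȟ^1 = Z ⊕ Z/2 and Ȟ^2 = 0


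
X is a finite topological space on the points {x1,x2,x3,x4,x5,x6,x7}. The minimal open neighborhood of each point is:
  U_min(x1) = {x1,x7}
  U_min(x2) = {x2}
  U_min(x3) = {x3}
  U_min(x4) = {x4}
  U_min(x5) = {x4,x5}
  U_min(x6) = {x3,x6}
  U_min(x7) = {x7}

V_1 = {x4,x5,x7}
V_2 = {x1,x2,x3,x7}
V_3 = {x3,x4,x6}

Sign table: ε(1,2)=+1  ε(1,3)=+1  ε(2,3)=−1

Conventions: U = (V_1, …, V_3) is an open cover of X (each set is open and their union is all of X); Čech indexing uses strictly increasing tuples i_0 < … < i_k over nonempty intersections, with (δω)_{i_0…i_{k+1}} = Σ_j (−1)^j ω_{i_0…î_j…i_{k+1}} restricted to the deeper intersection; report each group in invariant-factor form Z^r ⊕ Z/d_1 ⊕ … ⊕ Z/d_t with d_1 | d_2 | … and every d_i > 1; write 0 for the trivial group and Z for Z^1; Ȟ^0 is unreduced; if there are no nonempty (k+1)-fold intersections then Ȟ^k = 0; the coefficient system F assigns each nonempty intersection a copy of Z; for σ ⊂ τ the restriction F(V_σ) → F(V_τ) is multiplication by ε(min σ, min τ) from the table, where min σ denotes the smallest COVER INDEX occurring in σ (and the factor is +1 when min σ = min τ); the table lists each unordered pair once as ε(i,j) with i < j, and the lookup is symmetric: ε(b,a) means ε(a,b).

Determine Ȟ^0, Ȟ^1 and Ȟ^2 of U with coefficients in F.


Ȟ^0 ≅ 0; Ȟ^1 ≅ Z/2; Ȟ^2 ≅ 0

cover nerve:
  V12={x7} V13={x4} V23={x3}
C dims 3,3; δ0: rk 3, SNF 1^2·2
Ȟ^0: (3−3)−0=0 ⇒ 0
Ȟ^1: (3−0)−3=0 plus torsion [2] ⇒ Z/2
Ȟ^2: (0−0)−0=0 ⇒ 0


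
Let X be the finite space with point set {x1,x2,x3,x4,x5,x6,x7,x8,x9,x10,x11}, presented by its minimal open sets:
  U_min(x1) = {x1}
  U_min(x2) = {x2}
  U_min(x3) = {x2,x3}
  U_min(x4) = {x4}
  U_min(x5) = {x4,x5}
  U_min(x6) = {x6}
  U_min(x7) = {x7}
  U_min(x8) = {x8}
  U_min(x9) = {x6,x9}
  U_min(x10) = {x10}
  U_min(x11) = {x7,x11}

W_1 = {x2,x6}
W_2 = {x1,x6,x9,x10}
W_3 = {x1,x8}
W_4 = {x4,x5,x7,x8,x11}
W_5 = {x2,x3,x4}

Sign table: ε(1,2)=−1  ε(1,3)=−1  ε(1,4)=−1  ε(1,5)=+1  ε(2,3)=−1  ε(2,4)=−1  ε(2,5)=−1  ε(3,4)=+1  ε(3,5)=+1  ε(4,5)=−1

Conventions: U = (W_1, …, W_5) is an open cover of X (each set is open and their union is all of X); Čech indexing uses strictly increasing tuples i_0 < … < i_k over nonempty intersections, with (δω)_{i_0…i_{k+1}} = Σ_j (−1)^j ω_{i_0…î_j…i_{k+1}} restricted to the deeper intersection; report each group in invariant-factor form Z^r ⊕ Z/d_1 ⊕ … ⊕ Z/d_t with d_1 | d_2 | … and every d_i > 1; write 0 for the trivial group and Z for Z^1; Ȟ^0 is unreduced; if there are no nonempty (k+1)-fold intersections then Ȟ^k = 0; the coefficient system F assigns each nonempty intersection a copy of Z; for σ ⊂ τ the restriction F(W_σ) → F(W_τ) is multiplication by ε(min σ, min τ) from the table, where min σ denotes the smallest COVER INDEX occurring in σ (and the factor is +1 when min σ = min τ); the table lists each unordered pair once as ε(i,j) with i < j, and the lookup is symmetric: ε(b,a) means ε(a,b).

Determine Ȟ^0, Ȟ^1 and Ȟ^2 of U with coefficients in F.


cover nerve:
  W12={x6} W15={x2} W23={x1} W34={x8} W45={x4}
C dims 5,5; δ0: rk 5, SNF 1^4·2
Ȟ^0: (5−5)−0=0 ⇒ 0
Ȟ^1: (5−0)−5=0 plus torsion [2] ⇒ Z/2
Ȟ^2: (0−0)−0=0 ⇒ 0

Ȟ^0(U;F) ≅ 0; Ȟ^1(U;F) ≅ Z/2; Ȟ^2(U;F) ≅ 0


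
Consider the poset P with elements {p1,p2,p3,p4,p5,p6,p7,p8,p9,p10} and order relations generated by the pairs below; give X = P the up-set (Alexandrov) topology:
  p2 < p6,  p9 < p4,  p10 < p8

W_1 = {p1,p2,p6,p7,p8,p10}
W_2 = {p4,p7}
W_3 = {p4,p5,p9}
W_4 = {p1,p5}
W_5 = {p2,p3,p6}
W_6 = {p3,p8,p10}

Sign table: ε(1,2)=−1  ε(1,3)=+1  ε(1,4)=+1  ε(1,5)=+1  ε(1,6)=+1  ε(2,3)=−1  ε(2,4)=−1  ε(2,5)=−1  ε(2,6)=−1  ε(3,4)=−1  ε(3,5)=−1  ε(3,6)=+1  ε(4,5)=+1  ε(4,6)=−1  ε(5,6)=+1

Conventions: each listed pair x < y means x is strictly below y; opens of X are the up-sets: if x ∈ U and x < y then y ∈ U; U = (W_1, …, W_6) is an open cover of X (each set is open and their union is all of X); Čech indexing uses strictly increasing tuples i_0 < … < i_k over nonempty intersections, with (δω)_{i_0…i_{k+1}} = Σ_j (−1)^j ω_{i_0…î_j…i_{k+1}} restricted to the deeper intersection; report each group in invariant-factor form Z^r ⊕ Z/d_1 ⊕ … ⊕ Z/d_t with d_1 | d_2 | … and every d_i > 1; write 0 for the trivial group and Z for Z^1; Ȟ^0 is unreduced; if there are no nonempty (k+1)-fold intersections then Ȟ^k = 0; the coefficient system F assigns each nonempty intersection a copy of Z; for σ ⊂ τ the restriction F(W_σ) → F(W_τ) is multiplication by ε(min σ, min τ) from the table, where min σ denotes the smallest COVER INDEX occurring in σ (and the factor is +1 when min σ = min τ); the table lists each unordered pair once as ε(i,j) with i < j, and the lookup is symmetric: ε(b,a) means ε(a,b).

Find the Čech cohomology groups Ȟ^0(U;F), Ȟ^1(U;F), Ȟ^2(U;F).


Ȟ^0(U;F) ≅ 0, Ȟ^1(U;F) ≅ Z ⊕ Z/2, Ȟ^2(U;F) ≅ 0

nerve of the cover:
  W12={p7} W14={p1} W15={p2,p6} W16={p8,p10} W23={p4} W34={p5} W56={p3}
C dims 6,7; δ0: rk 6, SNF 1^5·2
Ȟ^0 = (6 − 6) − 0 = 0, so Ȟ^0 ≅ 0
Ȟ^1 = (7 − 0) − 6 = 1 plus torsion [2], so Ȟ^1 ≅ Z ⊕ Z/2
Ȟ^2 = (0 − 0) − 0 = 0, so Ȟ^2 ≅ 0


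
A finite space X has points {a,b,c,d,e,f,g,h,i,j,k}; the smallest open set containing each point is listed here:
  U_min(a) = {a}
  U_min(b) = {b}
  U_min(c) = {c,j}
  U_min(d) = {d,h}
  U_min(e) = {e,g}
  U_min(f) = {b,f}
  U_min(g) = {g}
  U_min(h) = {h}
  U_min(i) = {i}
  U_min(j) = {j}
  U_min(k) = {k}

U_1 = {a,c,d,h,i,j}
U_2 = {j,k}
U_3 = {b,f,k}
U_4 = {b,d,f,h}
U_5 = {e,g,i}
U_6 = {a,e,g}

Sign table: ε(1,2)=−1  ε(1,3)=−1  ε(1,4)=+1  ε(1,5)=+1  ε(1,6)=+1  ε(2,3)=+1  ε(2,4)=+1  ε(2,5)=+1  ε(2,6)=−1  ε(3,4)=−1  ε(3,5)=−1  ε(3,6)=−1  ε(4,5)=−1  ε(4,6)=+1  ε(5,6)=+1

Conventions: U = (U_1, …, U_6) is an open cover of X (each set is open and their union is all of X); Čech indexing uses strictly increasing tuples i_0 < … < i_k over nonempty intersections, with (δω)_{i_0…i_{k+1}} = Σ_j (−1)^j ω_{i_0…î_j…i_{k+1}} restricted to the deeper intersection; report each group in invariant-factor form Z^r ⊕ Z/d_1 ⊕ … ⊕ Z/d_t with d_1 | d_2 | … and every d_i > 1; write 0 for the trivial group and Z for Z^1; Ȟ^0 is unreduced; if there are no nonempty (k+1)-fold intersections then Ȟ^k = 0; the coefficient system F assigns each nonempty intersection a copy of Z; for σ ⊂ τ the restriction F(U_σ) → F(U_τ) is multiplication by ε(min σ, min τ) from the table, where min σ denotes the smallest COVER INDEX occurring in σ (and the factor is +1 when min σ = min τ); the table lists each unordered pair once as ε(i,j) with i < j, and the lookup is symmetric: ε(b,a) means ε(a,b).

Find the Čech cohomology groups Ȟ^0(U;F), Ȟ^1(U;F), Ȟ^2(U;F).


Ȟ^0 = Z, Ȟ^1 = Z^2, Ȟ^2 = 0

nerve of the cover:
  U12={j} U14={d,h} U15={i} U16={a} U23={k} U34={b,f} U56={e,g}
C dims 6,7; δ0: rk 5, SNF 1^5
Ȟ^0 = (6 − 5) − 0 = 1, so Ȟ^0 ≅ Z
Ȟ^1 = (7 − 0) − 5 = 2, so Ȟ^1 ≅ Z^2
Ȟ^2 = (0 − 0) − 0 = 0, so Ȟ^2 ≅ 0


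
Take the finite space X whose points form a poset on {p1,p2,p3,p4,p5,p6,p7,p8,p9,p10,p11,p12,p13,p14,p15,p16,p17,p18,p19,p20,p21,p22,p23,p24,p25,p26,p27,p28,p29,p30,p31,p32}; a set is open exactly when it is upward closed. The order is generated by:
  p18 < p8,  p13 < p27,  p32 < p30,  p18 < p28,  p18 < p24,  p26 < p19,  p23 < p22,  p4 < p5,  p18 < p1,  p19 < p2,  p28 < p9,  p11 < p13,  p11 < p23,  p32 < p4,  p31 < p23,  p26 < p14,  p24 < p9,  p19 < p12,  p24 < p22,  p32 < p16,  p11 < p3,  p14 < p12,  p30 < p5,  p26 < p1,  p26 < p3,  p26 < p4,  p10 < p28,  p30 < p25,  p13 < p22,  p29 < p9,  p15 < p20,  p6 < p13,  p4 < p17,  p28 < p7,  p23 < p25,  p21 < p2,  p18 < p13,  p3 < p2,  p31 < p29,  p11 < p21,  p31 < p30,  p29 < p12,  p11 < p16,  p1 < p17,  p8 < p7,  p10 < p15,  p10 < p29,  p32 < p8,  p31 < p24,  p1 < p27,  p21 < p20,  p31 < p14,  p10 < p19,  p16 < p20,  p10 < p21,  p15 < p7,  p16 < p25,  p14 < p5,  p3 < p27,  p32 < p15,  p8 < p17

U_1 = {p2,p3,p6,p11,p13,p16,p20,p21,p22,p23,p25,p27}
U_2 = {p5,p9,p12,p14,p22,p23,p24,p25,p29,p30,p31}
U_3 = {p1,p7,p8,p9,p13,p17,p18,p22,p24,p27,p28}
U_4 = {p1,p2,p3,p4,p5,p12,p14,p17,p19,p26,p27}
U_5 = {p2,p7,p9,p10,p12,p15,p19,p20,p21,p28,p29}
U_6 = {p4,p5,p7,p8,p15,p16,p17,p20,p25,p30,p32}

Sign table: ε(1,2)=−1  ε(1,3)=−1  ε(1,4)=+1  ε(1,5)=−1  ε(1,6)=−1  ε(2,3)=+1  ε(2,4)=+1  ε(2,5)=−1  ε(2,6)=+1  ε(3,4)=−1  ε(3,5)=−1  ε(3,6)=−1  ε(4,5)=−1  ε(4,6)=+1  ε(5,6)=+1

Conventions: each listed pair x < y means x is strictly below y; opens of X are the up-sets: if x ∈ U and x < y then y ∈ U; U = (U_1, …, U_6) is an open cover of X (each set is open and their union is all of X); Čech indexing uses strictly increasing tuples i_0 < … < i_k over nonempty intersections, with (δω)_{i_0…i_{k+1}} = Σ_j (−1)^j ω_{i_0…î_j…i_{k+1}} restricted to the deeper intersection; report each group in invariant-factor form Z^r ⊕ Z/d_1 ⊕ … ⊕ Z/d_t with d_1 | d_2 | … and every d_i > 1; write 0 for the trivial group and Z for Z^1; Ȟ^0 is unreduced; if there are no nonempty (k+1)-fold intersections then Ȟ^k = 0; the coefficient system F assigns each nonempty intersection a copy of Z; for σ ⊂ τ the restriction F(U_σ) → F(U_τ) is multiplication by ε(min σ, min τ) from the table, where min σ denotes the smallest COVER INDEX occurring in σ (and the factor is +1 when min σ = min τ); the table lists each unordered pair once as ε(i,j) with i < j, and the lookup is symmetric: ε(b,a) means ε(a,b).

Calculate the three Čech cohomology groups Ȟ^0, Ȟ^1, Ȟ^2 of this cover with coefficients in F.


nonempty overlaps:
  U12={p22,p23,p25} U13={p13,p22,p27} U14={p2,p3,p27} U15={p2,p20,p21} U16={p16,p20,p25} U23={p9,p22,p24} U24={p5,p12,p14} U25={p9,p12,p29} U26={p5,p25,p30} U34={p1,p17,p27} U35={p7,p9,p28} U36={p7,p8,p17} U45={p2,p12,p19} U46={p4,p5,p17} U56={p7,p15,p20}
  U123={p22} U126={p25} U134={p27} U145={p2} U156={p20} U235={p9} U245={p12} U246={p5} U346={p17} U356={p7}
C dims 6,15,10; δ0: rk 6, SNF 1^5·2; δ1: rk 9, SNF 1^9
degree 0: 6−6−0 = 0 → Ȟ^0 ≅ 0
degree 1: 15−9−6 = 0 plus torsion [2] → Ȟ^1 ≅ Z/2
degree 2: 10−0−9 = 1 → Ȟ^2 ≅ Z

Ȟ^0 ≅ 0,  Ȟ^1 ≅ Z/2,  Ȟ^2 ≅ Z


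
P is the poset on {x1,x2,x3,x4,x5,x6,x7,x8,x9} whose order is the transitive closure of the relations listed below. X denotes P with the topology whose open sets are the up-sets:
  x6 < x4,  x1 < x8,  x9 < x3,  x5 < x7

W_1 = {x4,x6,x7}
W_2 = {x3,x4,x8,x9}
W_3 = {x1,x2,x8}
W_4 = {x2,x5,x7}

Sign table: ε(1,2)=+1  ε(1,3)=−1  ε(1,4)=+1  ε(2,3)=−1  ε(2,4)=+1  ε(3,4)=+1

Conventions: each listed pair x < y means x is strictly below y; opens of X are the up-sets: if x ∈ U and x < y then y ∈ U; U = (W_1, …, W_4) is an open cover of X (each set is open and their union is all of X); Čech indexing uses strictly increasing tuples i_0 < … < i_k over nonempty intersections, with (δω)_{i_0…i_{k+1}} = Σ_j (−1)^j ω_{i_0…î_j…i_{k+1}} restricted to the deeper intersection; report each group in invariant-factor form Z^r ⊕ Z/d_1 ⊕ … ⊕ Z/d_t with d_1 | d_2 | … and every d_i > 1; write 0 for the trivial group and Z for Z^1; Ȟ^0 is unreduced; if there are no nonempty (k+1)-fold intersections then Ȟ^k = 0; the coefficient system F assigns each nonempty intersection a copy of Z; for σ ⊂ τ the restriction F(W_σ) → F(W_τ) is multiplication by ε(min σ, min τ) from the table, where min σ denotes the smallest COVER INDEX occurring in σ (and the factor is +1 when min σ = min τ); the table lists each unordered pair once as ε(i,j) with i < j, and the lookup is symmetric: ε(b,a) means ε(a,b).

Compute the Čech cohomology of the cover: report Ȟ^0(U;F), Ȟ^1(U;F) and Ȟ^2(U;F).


nonempty overlaps:
  W12={x4} W14={x7} W23={x8} W34={x2}
C dims 4,4; δ0: rk 4, SNF 1^3·2
degree 0: 4−4−0 = 0 → Ȟ^0 ≅ 0
degree 1: 4−0−4 = 0 plus torsion [2] → Ȟ^1 ≅ Z/2
degree 2: 0−0−0 = 0 → Ȟ^2 ≅ 0

Ȟ^0 = 0,  Ȟ^1 = Z/2,  Ȟ^2 = 0


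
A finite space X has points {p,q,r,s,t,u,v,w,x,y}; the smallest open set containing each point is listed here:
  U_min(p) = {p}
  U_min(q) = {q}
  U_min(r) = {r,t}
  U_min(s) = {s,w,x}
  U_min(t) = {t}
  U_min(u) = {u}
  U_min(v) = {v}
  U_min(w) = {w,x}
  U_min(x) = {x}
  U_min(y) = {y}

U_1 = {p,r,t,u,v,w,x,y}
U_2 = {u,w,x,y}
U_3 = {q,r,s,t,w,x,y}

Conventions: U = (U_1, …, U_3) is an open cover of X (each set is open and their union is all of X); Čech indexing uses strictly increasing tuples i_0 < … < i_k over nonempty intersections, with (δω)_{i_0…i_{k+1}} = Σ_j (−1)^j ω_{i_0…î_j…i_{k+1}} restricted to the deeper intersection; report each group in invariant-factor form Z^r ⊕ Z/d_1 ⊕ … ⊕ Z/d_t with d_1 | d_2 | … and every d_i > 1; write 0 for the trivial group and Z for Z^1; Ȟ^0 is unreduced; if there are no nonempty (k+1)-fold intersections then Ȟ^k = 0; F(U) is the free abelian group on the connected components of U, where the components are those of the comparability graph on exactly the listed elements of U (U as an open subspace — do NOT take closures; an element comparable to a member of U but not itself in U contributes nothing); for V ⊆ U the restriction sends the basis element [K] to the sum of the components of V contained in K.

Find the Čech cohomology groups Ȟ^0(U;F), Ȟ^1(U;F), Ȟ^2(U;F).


Ȟ^0 ≅ Z^7; Ȟ^1 ≅ 0; Ȟ^2 ≅ 0

cover nerve:
  U12={u,w,x,y} U13={r,t,w,x,y} U23={w,x,y}
  U123={w,x,y}
components per intersection:
  U1: {p} {r,t} {u} {v} {w,x} {y}
  U2: {u} {w,x} {y}
  U3: {q} {r,t} {s,w,x} {y}
  U12: {u} {w,x} {y}
  U13: {r,t} {w,x} {y}
  U23: {w,x} {y}
  U123: {w,x} {y}
C dims 13,8,2; δ0: rk 6, SNF 1^6; δ1: rk 2, SNF 1^2
Ȟ^0: (13−6)−0=7 ⇒ Z^7
Ȟ^1: (8−2)−6=0 ⇒ 0
Ȟ^2: (2−0)−2=0 ⇒ 0


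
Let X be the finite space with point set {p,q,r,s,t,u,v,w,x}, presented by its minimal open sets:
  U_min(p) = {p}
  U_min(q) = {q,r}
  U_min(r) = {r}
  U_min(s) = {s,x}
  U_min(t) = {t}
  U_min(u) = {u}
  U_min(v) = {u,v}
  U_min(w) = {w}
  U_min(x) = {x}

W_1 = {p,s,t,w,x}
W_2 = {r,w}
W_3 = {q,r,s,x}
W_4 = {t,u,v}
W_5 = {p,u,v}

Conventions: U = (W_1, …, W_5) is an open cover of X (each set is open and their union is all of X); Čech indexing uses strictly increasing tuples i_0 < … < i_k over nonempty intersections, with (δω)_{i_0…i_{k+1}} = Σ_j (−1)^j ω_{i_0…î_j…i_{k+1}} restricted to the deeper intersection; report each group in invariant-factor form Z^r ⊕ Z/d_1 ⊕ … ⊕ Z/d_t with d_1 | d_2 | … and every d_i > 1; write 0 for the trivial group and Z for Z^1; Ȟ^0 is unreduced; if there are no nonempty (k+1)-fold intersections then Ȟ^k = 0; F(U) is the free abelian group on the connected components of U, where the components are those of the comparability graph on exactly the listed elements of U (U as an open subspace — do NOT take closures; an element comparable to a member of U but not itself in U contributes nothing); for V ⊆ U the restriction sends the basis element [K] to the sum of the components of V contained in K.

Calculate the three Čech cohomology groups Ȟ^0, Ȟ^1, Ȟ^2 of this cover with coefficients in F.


Ȟ^0 = Z^6,  Ȟ^1 = 0,  Ȟ^2 = 0

intersection data:
  W12={w} W13={s,x} W14={t} W15={p} W23={r} W45={u,v}
components per intersection:
  W1: {p} {s,x} {t} {w}
  W2: {r} {w}
  W3: {q,r} {s,x}
  W4: {t} {u,v}
  W5: {p} {u,v}
  W12: {w}
  W13: {s,x}
  W14: {t}
  W15: {p}
  W23: {r}
  W45: {u,v}
C dims 12,6; δ0: rk 6, SNF 1^6
Ȟ^0 = (12 − 6) − 0 = 6, so Ȟ^0 ≅ Z^6
Ȟ^1 = (6 − 0) − 6 = 0, so Ȟ^1 ≅ 0
Ȟ^2 = (0 − 0) − 0 = 0, so Ȟ^2 ≅ 0


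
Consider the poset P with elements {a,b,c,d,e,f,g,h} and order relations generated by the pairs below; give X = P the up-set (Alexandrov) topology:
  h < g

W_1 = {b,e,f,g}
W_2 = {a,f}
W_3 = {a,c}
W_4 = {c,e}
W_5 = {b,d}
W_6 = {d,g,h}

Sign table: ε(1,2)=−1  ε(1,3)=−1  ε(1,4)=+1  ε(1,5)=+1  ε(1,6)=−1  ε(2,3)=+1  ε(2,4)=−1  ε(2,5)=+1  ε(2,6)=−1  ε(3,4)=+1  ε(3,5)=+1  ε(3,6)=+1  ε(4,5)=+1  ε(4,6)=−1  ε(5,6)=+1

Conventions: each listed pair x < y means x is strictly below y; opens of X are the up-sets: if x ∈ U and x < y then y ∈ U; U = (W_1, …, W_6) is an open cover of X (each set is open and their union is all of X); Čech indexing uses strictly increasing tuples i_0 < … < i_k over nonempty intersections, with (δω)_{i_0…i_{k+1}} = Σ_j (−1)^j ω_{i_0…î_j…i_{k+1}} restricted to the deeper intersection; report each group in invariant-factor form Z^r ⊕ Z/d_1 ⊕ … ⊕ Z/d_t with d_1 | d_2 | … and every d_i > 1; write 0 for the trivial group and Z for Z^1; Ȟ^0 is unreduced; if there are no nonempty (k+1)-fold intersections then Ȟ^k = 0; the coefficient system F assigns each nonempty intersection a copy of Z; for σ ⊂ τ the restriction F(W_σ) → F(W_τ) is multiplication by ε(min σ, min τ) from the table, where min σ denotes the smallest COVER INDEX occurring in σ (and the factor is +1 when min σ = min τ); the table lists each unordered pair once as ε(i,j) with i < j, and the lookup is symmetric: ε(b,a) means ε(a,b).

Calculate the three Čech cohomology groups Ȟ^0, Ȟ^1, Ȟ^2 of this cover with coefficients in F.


nonempty overlaps:
  W12={f} W14={e} W15={b} W16={g} W23={a} W34={c} W56={d}
C dims 6,7; δ0: rk 6, SNF 1^5·2
degree 0: 6−6−0 = 0 → Ȟ^0 ≅ 0
degree 1: 7−0−6 = 1 plus torsion [2] → Ȟ^1 ≅ Z ⊕ Z/2
degree 2: 0−0−0 = 0 → Ȟ^2 ≅ 0

Ȟ^0(U;F) ≅ 0, Ȟ^1(U;F) ≅ Z ⊕ Z/2, Ȟ^2(U;F) ≅ 0


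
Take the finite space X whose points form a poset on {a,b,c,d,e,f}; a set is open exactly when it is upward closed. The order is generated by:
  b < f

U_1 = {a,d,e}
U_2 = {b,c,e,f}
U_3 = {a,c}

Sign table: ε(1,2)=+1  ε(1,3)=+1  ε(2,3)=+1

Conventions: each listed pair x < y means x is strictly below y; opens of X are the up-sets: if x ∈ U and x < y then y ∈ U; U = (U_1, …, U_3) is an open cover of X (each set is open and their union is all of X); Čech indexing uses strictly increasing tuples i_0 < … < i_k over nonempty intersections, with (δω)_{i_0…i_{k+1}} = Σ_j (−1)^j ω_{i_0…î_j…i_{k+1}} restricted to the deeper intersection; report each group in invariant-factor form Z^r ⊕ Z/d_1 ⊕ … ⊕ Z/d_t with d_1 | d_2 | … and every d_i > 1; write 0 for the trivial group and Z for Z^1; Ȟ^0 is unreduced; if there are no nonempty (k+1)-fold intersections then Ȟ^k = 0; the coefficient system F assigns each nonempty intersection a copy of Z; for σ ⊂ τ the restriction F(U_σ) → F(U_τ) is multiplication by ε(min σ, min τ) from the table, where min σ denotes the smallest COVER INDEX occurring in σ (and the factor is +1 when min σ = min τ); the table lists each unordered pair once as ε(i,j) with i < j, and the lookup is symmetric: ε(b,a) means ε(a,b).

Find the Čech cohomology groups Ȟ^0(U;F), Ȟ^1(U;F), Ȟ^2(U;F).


Ȟ^0 ≅ Z, Ȟ^1 ≅ Z, Ȟ^2 ≅ 0

cover nerve:
  U12={e} U13={a} U23={c}
C dims 3,3; δ0: rk 2, SNF 1^2
Ȟ^0: (3−2)−0=1 ⇒ Z
Ȟ^1: (3−0)−2=1 ⇒ Z
Ȟ^2: (0−0)−0=0 ⇒ 0


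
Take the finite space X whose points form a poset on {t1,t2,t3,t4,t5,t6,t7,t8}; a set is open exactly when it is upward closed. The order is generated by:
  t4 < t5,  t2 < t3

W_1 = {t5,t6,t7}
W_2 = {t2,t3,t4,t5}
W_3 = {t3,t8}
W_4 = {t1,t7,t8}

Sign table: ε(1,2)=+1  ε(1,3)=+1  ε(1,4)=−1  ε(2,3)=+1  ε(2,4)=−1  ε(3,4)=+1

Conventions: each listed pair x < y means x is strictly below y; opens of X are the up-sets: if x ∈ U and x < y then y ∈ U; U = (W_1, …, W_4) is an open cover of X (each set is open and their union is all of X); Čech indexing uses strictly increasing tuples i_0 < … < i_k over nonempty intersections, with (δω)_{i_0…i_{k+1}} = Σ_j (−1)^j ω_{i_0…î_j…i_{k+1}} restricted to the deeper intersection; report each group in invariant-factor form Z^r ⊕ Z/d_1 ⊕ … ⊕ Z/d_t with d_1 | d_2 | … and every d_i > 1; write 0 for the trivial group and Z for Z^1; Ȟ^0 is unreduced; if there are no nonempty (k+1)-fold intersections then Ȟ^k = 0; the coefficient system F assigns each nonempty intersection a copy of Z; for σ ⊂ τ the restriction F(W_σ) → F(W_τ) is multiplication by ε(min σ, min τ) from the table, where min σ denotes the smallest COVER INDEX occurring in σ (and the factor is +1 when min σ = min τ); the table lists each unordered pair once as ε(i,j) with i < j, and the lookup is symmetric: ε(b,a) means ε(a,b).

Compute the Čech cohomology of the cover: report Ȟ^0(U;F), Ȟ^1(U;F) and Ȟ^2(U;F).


nonempty overlaps:
  W12={t5} W14={t7} W23={t3} W34={t8}
C dims 4,4; δ0: rk 4, SNF 1^3·2
degree 0: 4−4−0 = 0 → Ȟ^0 ≅ 0
degree 1: 4−0−4 = 0 plus torsion [2] → Ȟ^1 ≅ Z/2
degree 2: 0−0−0 = 0 → Ȟ^2 ≅ 0

Ȟ^0 = 0, Ȟ^1 = Z/2 and Ȟ^2 = 0


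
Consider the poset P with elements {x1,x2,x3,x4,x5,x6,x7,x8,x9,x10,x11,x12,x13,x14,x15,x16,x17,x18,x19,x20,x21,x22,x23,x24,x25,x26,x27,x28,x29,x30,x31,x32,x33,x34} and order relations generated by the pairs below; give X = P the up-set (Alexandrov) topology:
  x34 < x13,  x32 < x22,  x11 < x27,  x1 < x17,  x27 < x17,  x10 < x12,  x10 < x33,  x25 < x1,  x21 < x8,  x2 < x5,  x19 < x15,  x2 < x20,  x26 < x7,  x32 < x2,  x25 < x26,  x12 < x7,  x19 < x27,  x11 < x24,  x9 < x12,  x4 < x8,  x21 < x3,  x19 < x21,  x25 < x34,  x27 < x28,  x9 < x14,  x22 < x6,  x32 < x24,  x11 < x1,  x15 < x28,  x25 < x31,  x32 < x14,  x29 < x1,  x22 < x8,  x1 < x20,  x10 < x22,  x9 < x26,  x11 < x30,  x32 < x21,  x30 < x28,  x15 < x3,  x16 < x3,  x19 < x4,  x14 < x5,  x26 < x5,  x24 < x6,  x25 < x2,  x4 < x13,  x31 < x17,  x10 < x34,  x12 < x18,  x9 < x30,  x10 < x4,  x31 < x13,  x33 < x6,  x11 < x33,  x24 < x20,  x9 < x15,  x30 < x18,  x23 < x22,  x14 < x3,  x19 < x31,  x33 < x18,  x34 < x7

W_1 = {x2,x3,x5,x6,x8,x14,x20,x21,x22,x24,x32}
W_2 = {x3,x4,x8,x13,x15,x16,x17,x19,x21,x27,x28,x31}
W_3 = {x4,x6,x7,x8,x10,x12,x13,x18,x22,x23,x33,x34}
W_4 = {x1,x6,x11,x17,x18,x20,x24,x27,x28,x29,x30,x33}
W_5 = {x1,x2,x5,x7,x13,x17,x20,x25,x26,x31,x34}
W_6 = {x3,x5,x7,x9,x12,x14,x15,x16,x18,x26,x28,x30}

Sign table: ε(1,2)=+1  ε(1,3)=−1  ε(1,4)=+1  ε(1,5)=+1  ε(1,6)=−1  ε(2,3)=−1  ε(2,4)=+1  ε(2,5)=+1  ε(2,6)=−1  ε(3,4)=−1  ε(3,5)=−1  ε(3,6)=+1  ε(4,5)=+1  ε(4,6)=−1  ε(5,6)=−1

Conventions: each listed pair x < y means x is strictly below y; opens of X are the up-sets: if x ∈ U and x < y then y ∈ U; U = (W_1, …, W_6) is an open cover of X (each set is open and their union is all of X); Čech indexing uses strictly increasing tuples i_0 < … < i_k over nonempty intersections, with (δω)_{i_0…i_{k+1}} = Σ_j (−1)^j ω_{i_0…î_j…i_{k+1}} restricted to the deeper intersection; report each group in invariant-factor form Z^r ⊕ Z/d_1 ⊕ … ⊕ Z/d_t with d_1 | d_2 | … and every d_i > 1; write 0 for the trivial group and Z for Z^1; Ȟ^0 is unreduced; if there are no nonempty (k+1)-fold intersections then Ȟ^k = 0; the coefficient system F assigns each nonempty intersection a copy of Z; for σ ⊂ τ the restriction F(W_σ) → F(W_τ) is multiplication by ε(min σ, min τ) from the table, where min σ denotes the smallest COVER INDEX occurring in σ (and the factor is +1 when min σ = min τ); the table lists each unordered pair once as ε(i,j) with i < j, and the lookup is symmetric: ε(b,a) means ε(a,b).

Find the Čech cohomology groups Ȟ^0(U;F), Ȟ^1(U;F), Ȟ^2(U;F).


nerve of the cover:
  W12={x3,x8,x21} W13={x6,x8,x22} W14={x6,x20,x24} W15={x2,x5,x20} W16={x3,x5,x14} W23={x4,x8,x13} W24={x17,x27,x28} W25={x13,x17,x31} W26={x3,x15,x16,x28} W34={x6,x18,x33} W35={x7,x13,x34} W36={x7,x12,x18} W45={x1,x17,x20} W46={x18,x28,x30} W56={x5,x7,x26}
  W123={x8} W126={x3} W134={x6} W145={x20} W156={x5} W235={x13} W245={x17} W246={x28} W346={x18} W356={x7}
C dims 6,15,10; δ0: rk 5, SNF 1^5; δ1: rk 10, SNF 1^9·2
Ȟ^0 = (6 − 5) − 0 = 1, so Ȟ^0 ≅ Z
Ȟ^1 = (15 − 10) − 5 = 0, so Ȟ^1 ≅ 0
Ȟ^2 = (10 − 0) − 10 = 0 plus torsion [2], so Ȟ^2 ≅ Z/2

Ȟ^0 = Z,  Ȟ^1 = 0,  Ȟ^2 = Z/2


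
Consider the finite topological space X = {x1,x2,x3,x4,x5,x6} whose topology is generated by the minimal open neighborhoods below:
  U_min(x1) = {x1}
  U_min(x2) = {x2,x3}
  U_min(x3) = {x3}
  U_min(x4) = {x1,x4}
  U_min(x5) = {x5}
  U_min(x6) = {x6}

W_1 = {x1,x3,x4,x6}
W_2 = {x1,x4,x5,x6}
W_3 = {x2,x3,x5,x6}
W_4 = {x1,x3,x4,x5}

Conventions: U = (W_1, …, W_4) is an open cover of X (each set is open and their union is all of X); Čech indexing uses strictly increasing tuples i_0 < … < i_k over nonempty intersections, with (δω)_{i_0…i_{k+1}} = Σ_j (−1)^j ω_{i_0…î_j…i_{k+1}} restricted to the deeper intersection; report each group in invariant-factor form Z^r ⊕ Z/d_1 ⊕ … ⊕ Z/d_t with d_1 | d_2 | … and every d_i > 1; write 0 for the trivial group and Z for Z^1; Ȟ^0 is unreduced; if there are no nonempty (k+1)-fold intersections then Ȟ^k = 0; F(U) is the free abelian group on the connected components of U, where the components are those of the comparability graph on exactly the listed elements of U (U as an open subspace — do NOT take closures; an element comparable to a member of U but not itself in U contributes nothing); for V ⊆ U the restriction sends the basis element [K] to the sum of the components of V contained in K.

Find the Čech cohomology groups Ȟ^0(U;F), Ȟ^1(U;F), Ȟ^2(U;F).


cover nerve:
  W12={x1,x4,x6} W13={x3,x6} W14={x1,x3,x4} W23={x5,x6} W24={x1,x4,x5} W34={x3,x5}
  W123={x6} W124={x1,x4} W134={x3} W234={x5}
components per intersection:
  W1: {x1,x4} {x3} {x6}
  W2: {x1,x4} {x5} {x6}
  W3: {x2,x3} {x5} {x6}
  W4: {x1,x4} {x3} {x5}
  W12: {x1,x4} {x6}
  W13: {x3} {x6}
  W14: {x1,x4} {x3}
  W23: {x5} {x6}
  W24: {x1,x4} {x5}
  W34: {x3} {x5}
  W123: {x6}
  W124: {x1,x4}
  W134: {x3}
  W234: {x5}
C dims 12,12,4; δ0: rk 8, SNF 1^8; δ1: rk 4, SNF 1^4
Ȟ^0: (12−8)−0=4 ⇒ Z^4
Ȟ^1: (12−4)−8=0 ⇒ 0
Ȟ^2: (4−0)−4=0 ⇒ 0

Ȟ^0(U;F) ≅ Z^4, Ȟ^1(U;F) ≅ 0 and Ȟ^2(U;F) ≅ 0


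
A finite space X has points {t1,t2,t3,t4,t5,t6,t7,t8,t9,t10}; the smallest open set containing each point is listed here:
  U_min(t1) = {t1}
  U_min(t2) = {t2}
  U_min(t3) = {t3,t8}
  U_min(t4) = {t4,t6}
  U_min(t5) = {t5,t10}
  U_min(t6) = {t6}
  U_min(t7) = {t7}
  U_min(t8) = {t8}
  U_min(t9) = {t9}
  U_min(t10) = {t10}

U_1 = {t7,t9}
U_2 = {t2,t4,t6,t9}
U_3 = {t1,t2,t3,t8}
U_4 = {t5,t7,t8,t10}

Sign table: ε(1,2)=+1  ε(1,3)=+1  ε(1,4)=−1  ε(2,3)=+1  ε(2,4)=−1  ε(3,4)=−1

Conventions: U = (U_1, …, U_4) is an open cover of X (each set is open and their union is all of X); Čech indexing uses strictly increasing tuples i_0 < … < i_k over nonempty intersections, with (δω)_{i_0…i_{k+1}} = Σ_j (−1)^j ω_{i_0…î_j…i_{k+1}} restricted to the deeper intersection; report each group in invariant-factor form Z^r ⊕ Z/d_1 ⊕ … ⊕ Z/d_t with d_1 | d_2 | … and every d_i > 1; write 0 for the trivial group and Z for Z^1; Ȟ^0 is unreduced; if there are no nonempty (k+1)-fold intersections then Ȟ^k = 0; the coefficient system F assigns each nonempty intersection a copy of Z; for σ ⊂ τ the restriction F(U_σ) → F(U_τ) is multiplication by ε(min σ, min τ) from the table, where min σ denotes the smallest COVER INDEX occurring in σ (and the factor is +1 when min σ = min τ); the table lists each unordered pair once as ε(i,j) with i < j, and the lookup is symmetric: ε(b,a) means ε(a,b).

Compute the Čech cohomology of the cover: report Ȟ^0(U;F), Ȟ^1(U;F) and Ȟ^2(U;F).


cover nerve:
  U12={t9} U14={t7} U23={t2} U34={t8}
C dims 4,4; δ0: rk 3, SNF 1^3
Ȟ^0: (4−3)−0=1 ⇒ Z
Ȟ^1: (4−0)−3=1 ⇒ Z
Ȟ^2: (0−0)−0=0 ⇒ 0

Ȟ^0(U;F) ≅ Z, Ȟ^1(U;F) ≅ Z, Ȟ^2(U;F) ≅ 0


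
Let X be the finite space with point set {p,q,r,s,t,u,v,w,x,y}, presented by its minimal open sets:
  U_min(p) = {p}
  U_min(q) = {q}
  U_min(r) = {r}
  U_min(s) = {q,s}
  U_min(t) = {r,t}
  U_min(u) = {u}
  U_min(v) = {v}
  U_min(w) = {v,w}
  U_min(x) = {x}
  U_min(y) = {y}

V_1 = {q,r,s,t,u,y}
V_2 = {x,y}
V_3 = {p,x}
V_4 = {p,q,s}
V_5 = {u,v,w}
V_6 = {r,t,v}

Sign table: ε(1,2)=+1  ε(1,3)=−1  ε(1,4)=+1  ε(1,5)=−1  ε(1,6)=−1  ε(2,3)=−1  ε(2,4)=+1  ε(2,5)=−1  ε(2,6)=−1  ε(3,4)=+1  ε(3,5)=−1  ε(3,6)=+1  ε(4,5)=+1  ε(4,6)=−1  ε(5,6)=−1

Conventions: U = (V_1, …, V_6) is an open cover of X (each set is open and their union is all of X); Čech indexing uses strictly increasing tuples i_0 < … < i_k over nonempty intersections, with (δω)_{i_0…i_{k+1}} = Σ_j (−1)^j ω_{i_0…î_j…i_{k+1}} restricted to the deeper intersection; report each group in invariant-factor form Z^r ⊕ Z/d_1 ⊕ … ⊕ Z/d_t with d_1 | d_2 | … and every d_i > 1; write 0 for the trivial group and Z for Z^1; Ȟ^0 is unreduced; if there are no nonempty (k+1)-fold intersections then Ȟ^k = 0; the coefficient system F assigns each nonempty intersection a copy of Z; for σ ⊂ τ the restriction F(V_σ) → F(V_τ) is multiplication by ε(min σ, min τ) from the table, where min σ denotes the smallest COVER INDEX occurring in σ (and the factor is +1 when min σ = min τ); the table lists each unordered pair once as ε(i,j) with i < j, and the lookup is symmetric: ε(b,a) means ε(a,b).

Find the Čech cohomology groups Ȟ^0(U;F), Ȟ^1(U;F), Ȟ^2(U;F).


nonempty intersections:
  V12={y} V14={q,s} V15={u} V16={r,t} V23={x} V34={p} V56={v}
C dims 6,7; δ0: rk 6, SNF 1^5·2
Ȟ^0: (6−6)−0=0 ⇒ 0
Ȟ^1: (7−0)−6=1 plus torsion [2] ⇒ Z ⊕ Z/2
Ȟ^2: (0−0)−0=0 ⇒ 0

Ȟ^0(U;F) ≅ 0, Ȟ^1(U;F) ≅ Z ⊕ Z/2 and Ȟ^2(U;F) ≅ 0


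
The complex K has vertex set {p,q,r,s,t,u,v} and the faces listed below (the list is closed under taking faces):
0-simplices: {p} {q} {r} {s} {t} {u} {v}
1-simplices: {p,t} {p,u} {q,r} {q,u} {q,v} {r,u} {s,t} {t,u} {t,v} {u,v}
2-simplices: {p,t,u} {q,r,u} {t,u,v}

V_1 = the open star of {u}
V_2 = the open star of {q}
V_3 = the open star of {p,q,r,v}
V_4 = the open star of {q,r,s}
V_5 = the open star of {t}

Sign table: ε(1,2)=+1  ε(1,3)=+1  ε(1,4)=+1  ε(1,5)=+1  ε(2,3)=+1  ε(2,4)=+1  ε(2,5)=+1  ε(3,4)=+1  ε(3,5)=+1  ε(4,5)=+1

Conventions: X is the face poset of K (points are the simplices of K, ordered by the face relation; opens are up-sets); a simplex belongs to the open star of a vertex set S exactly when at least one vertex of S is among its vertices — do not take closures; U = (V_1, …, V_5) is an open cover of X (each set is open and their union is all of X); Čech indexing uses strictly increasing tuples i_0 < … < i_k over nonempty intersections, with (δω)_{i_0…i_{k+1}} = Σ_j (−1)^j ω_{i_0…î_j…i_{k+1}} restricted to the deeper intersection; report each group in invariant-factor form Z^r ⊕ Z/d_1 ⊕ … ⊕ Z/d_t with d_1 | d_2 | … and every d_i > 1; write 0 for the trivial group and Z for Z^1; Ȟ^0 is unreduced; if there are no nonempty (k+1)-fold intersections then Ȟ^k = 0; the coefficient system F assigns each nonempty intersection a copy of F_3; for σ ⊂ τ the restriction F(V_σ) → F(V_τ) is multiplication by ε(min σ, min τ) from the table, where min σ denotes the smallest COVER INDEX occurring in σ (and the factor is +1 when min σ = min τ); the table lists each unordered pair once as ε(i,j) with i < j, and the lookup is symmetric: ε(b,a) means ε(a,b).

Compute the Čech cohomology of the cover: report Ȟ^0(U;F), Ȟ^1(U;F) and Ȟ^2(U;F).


intersection data:
  V1={{u},{p,u},{q,u},{r,u},{t,u},{u,v},{p,t,u},{q,r,u},{t,u,v}} V2={{q},{q,r},{q,u},{q,v},{q,r,u}} V3={{p},{q},{r},{v},{p,t},{p,u},{q,r},{q,u},{q,v},{r,u},{t,v},{u,v},{p,t,u},{q,r,u},{t,u,v}} V4={{q},{r},{s},{q,r},{q,u},{q,v},{r,u},{s,t},{q,r,u}} V5={{t},{p,t},{s,t},{t,u},{t,v},{p,t,u},{t,u,v}}
  V12={{q,u},{q,r,u}} V13={{p,u},{q,u},{r,u},{u,v},{p,t,u},{q,r,u},{t,u,v}} V14={{q,u},{r,u},{q,r,u}} V15={{t,u},{p,t,u},{t,u,v}} V23={{q},{q,r},{q,u},{q,v},{q,r,u}} V24={{q},{q,r},{q,u},{q,v},{q,r,u}} V34={{q},{r},{q,r},{q,u},{q,v},{r,u},{q,r,u}} V35={{p,t},{t,v},{p,t,u},{t,u,v}} V45={{s,t}}
  V123={{q,u},{q,r,u}} V124={{q,u},{q,r,u}} V134={{q,u},{r,u},{q,r,u}} V135={{p,t,u},{t,u,v}} V234={{q},{q,r},{q,u},{q,v},{q,r,u}}
  V1234={{q,u},{q,r,u}}
C dims 5,9,5,1; δ0: rk_F3 4; δ1: rk_F3 4; δ2: rk_F3 1
Ȟ^0 = (5 − 4) − 0 = 1, so Ȟ^0 ≅ Z/3
Ȟ^1 = (9 − 4) − 4 = 1, so Ȟ^1 ≅ Z/3
Ȟ^2 = (5 − 1) − 4 = 0, so Ȟ^2 ≅ 0

Ȟ^0(U;F) ≅ Z/3, Ȟ^1(U;F) ≅ Z/3 and Ȟ^2(U;F) ≅ 0


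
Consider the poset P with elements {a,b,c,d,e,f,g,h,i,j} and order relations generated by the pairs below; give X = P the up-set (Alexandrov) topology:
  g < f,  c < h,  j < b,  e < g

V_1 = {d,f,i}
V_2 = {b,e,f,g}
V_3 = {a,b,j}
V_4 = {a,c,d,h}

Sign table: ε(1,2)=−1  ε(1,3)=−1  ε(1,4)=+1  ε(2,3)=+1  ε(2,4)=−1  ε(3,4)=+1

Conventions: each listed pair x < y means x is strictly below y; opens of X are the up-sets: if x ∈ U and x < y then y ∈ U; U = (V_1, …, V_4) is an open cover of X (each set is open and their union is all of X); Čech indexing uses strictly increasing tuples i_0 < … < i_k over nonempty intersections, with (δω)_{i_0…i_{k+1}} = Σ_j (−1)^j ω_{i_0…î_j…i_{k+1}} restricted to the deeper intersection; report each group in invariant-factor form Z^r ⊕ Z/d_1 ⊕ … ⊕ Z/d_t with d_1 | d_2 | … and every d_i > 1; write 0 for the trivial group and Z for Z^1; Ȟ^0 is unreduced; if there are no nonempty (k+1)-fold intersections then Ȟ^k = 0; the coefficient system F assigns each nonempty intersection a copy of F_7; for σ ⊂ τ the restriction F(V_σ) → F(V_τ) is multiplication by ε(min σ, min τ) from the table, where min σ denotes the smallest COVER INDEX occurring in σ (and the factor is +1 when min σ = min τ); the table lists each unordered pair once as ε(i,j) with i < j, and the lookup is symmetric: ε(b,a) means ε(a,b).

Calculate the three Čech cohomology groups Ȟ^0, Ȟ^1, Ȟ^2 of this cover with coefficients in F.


nerve simplices:
  V12={f} V14={d} V23={b} V34={a}
C dims 4,4; δ0: rk_F7 4
degree 0: 4−4−0 = 0 → Ȟ^0 ≅ 0
degree 1: 4−0−4 = 0 → Ȟ^1 ≅ 0
degree 2: 0−0−0 = 0 → Ȟ^2 ≅ 0

Ȟ^0 ≅ 0,  Ȟ^1 ≅ 0,  Ȟ^2 ≅ 0


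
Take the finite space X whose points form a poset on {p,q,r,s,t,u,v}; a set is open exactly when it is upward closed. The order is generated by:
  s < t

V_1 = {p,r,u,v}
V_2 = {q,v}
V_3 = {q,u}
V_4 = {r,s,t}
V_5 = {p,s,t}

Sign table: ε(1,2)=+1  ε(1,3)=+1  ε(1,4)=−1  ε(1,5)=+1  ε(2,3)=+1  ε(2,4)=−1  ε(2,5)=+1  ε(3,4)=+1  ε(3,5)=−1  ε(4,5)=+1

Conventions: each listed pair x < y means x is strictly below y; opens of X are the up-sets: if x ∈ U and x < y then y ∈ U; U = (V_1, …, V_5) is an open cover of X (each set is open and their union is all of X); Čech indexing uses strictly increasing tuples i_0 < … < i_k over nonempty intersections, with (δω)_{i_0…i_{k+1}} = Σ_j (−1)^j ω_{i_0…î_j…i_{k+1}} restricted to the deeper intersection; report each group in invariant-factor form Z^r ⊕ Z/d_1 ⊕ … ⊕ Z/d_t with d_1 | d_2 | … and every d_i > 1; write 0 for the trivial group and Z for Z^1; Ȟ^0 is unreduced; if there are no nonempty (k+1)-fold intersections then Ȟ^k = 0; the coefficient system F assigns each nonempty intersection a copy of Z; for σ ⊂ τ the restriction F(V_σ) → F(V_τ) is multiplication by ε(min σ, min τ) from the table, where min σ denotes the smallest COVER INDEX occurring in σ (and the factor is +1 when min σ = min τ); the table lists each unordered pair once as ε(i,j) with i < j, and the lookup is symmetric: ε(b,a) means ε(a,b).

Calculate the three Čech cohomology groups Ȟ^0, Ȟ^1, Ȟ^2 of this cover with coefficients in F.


nonempty overlaps:
  V12={v} V13={u} V14={r} V15={p} V23={q} V45={s,t}
C dims 5,6; δ0: rk 5, SNF 1^4·2
degree 0: 5−5−0 = 0 → Ȟ^0 ≅ 0
degree 1: 6−0−5 = 1 plus torsion [2] → Ȟ^1 ≅ Z ⊕ Z/2
degree 2: 0−0−0 = 0 → Ȟ^2 ≅ 0

Ȟ^0 ≅ 0; Ȟ^1 ≅ Z ⊕ Z/2; Ȟ^2 ≅ 0
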